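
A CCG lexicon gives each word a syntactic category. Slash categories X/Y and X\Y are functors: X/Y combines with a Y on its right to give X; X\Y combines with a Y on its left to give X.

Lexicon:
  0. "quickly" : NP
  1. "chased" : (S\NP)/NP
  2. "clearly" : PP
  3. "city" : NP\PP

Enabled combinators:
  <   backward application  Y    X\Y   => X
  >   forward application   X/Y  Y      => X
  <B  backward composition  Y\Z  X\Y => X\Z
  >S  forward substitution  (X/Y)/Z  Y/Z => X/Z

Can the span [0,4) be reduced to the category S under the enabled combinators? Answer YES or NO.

YES

[0,4] S   <
  [0,1] "quickly" : NP
  [1,4] S\NP   >
    [1,2] "chased" : (S\NP)/NP
    [2,4] NP   <
      [2,3] "clearly" : PP
      [3,4] "city" : NP\PP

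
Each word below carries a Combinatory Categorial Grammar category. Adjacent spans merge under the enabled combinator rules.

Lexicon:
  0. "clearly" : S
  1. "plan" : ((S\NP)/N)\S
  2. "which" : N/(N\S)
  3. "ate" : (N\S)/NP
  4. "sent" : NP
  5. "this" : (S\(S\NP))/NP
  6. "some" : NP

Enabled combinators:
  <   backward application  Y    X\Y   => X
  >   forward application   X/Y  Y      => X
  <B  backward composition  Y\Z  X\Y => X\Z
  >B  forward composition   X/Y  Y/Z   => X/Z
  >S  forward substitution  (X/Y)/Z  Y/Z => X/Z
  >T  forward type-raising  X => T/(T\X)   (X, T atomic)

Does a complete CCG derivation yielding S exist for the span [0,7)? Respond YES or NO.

[0,7] S   <
  [0,5] S\NP   >
    [0,2] (S\NP)/N   <
      [0,1] "clearly" : S
      [1,2] "plan" : ((S\NP)/N)\S
    [2,5] N   >
      [2,3] "which" : N/(N\S)
      [3,5] N\S   >
        [3,4] "ate" : (N\S)/NP
        [4,5] "sent" : NP
  [5,7] S\(S\NP)   >
    [5,6] "this" : (S\(S\NP))/NP
    [6,7] "some" : NP

YES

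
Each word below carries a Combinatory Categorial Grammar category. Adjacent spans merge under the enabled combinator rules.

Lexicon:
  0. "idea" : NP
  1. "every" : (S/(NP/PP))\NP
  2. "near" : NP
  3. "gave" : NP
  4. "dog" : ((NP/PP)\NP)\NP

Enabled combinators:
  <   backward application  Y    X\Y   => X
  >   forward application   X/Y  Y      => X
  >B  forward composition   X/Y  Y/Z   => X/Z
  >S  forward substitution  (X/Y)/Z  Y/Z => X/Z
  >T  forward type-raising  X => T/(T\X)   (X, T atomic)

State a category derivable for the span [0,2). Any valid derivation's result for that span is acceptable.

S/(NP/PP)

[0,5] S   >
  [0,2] S/(NP/PP)   <
    [0,1] "idea" : NP
    [1,2] "every" : (S/(NP/PP))\NP
  [2,5] NP/PP   <
    [2,3] "near" : NP
    [3,5] (NP/PP)\NP   <
      [3,4] "gave" : NP
      [4,5] "dog" : ((NP/PP)\NP)\NP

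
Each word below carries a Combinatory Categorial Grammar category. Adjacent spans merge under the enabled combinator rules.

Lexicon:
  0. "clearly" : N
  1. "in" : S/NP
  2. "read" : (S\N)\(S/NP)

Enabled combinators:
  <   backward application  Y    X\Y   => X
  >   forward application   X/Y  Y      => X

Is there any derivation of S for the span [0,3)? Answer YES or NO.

[0,3] S   <
  [0,1] "clearly" : N
  [1,3] S\N   <
    [1,2] "in" : S/NP
    [2,3] "read" : (S\N)\(S/NP)

YES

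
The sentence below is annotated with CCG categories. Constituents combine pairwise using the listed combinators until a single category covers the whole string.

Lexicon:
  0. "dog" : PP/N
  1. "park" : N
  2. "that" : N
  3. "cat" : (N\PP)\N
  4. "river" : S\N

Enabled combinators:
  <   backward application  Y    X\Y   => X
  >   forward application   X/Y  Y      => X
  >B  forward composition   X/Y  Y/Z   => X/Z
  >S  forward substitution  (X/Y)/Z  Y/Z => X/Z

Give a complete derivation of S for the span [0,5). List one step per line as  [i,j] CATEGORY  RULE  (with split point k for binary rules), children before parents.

[0,1] PP/N  lex  "dog"
[1,2] N  lex  "park"
[0,2] PP  >  k=1
[2,3] N  lex  "that"
[3,4] (N\PP)\N  lex  "cat"
[2,4] N\PP  <  k=3
[0,4] N  <  k=2
[4,5] S\N  lex  "river"
[0,5] S  <  k=4

[0,5] S   <
  [0,4] N   <
    [0,2] PP   >
      [0,1] "dog" : PP/N
      [1,2] "park" : N
    [2,4] N\PP   <
      [2,3] "that" : N
      [3,4] "cat" : (N\PP)\N
  [4,5] "river" : S\N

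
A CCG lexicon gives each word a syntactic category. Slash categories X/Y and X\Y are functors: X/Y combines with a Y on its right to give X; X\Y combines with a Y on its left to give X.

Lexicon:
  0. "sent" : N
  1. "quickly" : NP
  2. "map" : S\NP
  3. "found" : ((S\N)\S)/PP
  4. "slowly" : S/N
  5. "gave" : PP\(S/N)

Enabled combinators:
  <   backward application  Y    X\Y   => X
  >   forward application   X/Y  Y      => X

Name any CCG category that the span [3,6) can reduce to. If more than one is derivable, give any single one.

(S\N)\S

[0,6] S   <
  [0,1] "sent" : N
  [1,6] S\N   <
    [1,3] S   <
      [1,2] "quickly" : NP
      [2,3] "map" : S\NP
    [3,6] (S\N)\S   >
      [3,4] "found" : ((S\N)\S)/PP
      [4,6] PP   <
        [4,5] "slowly" : S/N
        [5,6] "gave" : PP\(S/N)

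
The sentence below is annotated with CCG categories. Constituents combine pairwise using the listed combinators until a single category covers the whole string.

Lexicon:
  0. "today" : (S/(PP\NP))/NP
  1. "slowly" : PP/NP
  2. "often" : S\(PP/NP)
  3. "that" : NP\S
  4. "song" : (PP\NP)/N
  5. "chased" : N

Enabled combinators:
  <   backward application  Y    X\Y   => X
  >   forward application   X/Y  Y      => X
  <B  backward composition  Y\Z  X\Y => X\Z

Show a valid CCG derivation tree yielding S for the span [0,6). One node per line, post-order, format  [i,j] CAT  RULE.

[0,1] (S/(PP\NP))/NP  lex  "today"
[1,2] PP/NP  lex  "slowly"
[2,3] S\(PP/NP)  lex  "often"
[1,3] S  <  k=2
[3,4] NP\S  lex  "that"
[1,4] NP  <  k=3
[0,4] S/(PP\NP)  >  k=1
[4,5] (PP\NP)/N  lex  "song"
[5,6] N  lex  "chased"
[4,6] PP\NP  >  k=5
[0,6] S  >  k=4

[0,6] S   >
  [0,4] S/(PP\NP)   >
    [0,1] "today" : (S/(PP\NP))/NP
    [1,4] NP   <
      [1,3] S   <
        [1,2] "slowly" : PP/NP
        [2,3] "often" : S\(PP/NP)
      [3,4] "that" : NP\S
  [4,6] PP\NP   >
    [4,5] "song" : (PP\NP)/N
    [5,6] "chased" : N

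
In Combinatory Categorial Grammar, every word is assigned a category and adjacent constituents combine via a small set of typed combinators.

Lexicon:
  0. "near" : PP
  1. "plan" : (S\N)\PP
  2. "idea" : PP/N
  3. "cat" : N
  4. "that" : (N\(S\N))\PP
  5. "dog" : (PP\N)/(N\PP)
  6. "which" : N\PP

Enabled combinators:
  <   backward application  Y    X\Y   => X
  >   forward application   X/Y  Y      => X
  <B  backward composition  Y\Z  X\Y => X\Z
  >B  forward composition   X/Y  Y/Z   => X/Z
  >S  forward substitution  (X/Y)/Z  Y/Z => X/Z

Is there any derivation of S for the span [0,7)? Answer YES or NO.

NO

PP (S\N)\PP PP/N N (N\(S\N))\PP (PP\N)/(N\PP) N\PP
CKY chart[0,7] = {PP}; S ∉ chart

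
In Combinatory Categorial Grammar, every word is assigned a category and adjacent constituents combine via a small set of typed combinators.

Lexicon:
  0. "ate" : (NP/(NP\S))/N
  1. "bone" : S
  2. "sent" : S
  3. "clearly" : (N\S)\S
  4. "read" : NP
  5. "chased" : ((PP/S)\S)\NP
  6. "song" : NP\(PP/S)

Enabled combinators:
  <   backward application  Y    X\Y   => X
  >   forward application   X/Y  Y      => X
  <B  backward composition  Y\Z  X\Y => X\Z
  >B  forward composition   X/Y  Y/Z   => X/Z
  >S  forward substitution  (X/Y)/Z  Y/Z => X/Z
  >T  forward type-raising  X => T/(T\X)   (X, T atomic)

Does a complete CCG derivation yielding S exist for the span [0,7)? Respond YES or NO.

(NP/(NP\S))/N S S (N\S)\S NP ((PP/S)\S)\NP NP\(PP/S)
CKY chart[0,7] = {N/(N\NP), NP, NP/(NP\NP), PP/(PP\NP), S/(S\NP)}; S ∉ chart

NO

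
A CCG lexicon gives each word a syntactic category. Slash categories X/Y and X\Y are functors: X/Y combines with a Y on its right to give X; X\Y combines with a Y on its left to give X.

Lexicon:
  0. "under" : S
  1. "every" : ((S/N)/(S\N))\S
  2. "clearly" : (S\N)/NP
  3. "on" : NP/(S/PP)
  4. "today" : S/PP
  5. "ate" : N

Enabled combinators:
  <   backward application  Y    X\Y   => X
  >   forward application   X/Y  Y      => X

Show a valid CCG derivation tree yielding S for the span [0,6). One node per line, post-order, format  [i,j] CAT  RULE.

[0,6] S   >
  [0,5] S/N   >
    [0,2] (S/N)/(S\N)   <
      [0,1] "under" : S
      [1,2] "every" : ((S/N)/(S\N))\S
    [2,5] S\N   >
      [2,3] "clearly" : (S\N)/NP
      [3,5] NP   >
        [3,4] "on" : NP/(S/PP)
        [4,5] "today" : S/PP
  [5,6] "ate" : N

[0,1] S  lex  "under"
[1,2] ((S/N)/(S\N))\S  lex  "every"
[0,2] (S/N)/(S\N)  <  k=1
[2,3] (S\N)/NP  lex  "clearly"
[3,4] NP/(S/PP)  lex  "on"
[4,5] S/PP  lex  "today"
[3,5] NP  >  k=4
[2,5] S\N  >  k=3
[0,5] S/N  >  k=2
[5,6] N  lex  "ate"
[0,6] S  >  k=5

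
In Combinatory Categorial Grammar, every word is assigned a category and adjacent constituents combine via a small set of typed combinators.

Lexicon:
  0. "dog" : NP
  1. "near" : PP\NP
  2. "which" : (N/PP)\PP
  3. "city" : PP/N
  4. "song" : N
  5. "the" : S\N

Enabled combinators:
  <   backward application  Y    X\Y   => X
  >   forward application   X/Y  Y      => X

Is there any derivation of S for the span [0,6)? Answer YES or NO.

YES

[0,6] S   <
  [0,5] N   >
    [0,3] N/PP   <
      [0,2] PP   <
        [0,1] "dog" : NP
        [1,2] "near" : PP\NP
      [2,3] "which" : (N/PP)\PP
    [3,5] PP   >
      [3,4] "city" : PP/N
      [4,5] "song" : N
  [5,6] "the" : S\N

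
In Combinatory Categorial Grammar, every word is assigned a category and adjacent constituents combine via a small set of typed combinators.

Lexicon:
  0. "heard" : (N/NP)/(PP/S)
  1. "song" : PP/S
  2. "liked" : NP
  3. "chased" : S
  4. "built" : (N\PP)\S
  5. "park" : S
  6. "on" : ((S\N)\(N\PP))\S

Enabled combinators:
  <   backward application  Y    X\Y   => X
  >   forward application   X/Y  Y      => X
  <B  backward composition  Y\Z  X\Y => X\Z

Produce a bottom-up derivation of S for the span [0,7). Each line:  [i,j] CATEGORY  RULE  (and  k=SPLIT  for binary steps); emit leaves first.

[0,1] (N/NP)/(PP/S)  lex  "heard"
[1,2] PP/S  lex  "song"
[0,2] N/NP  >  k=1
[2,3] NP  lex  "liked"
[0,3] N  >  k=2
[3,4] S  lex  "chased"
[4,5] (N\PP)\S  lex  "built"
[3,5] N\PP  <  k=4
[5,6] S  lex  "park"
[6,7] ((S\N)\(N\PP))\S  lex  "on"
[5,7] (S\N)\(N\PP)  <  k=6
[3,7] S\N  <  k=5
[0,7] S  <  k=3

[0,7] S   <
  [0,3] N   >
    [0,2] N/NP   >
      [0,1] "heard" : (N/NP)/(PP/S)
      [1,2] "song" : PP/S
    [2,3] "liked" : NP
  [3,7] S\N   <
    [3,5] N\PP   <
      [3,4] "chased" : S
      [4,5] "built" : (N\PP)\S
    [5,7] (S\N)\(N\PP)   <
      [5,6] "park" : S
      [6,7] "on" : ((S\N)\(N\PP))\S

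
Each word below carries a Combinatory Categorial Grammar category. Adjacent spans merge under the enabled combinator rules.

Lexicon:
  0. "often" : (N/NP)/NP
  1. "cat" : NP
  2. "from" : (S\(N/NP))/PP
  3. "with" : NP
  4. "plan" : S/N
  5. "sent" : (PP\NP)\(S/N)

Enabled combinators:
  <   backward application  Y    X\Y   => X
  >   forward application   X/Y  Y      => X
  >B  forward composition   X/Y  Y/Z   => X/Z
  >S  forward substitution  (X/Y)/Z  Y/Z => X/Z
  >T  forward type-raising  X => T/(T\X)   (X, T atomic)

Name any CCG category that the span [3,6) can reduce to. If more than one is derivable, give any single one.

[0,6] S   <
  [0,2] N/NP   >
    [0,1] "often" : (N/NP)/NP
    [1,2] "cat" : NP
  [2,6] S\(N/NP)   >
    [2,3] "from" : (S\(N/NP))/PP
    [3,6] PP   <
      [3,4] "with" : NP
      [4,6] PP\NP   <
        [4,5] "plan" : S/N
        [5,6] "sent" : (PP\NP)\(S/N)

PP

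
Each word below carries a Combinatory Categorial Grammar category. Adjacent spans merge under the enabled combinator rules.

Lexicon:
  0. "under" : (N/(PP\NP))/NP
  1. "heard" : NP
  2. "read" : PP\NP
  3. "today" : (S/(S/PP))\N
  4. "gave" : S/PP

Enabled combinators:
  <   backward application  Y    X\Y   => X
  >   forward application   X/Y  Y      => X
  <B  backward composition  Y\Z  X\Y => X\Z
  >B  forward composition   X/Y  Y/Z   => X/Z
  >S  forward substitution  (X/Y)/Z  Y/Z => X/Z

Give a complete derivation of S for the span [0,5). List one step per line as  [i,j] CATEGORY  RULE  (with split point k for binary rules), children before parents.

[0,1] (N/(PP\NP))/NP  lex  "under"
[1,2] NP  lex  "heard"
[0,2] N/(PP\NP)  >  k=1
[2,3] PP\NP  lex  "read"
[0,3] N  >  k=2
[3,4] (S/(S/PP))\N  lex  "today"
[0,4] S/(S/PP)  <  k=3
[4,5] S/PP  lex  "gave"
[0,5] S  >  k=4

[0,5] S   >
  [0,4] S/(S/PP)   <
    [0,3] N   >
      [0,2] N/(PP\NP)   >
        [0,1] "under" : (N/(PP\NP))/NP
        [1,2] "heard" : NP
      [2,3] "read" : PP\NP
    [3,4] "today" : (S/(S/PP))\N
  [4,5] "gave" : S/PP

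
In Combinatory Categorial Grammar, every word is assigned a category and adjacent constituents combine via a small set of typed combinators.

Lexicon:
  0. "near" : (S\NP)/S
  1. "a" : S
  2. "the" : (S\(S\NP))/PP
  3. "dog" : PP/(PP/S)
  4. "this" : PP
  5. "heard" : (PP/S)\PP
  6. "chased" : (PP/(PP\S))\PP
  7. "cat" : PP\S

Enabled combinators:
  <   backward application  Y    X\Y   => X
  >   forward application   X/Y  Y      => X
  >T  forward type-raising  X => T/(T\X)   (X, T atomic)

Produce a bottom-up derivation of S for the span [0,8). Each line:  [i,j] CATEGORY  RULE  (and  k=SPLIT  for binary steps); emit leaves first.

[0,1] (S\NP)/S  lex  "near"
[1,2] S  lex  "a"
[0,2] S\NP  >  k=1
[2,3] (S\(S\NP))/PP  lex  "the"
[3,4] PP/(PP/S)  lex  "dog"
[4,5] PP  lex  "this"
[5,6] (PP/S)\PP  lex  "heard"
[4,6] PP/S  <  k=5
[3,6] PP  >  k=4
[6,7] (PP/(PP\S))\PP  lex  "chased"
[3,7] PP/(PP\S)  <  k=6
[7,8] PP\S  lex  "cat"
[3,8] PP  >  k=7
[2,8] S\(S\NP)  >  k=3
[0,8] S  <  k=2

[0,8] S   <
  [0,2] S\NP   >
    [0,1] "near" : (S\NP)/S
    [1,2] "a" : S
  [2,8] S\(S\NP)   >
    [2,3] "the" : (S\(S\NP))/PP
    [3,8] PP   >
      [3,7] PP/(PP\S)   <
        [3,6] PP   >
          [3,4] "dog" : PP/(PP/S)
          [4,6] PP/S   <
            [4,5] "this" : PP
            [5,6] "heard" : (PP/S)\PP
        [6,7] "chased" : (PP/(PP\S))\PP
      [7,8] "cat" : PP\S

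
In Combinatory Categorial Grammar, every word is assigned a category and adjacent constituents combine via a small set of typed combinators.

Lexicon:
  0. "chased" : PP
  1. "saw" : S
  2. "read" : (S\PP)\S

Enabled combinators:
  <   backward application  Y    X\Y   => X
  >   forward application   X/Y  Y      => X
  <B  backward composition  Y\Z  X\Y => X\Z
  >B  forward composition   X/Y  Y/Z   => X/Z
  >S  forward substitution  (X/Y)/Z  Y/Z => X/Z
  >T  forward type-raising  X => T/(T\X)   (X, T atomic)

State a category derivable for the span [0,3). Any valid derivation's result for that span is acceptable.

[0,3] S   <
  [0,1] "chased" : PP
  [1,3] S\PP   <
    [1,2] "saw" : S
    [2,3] "read" : (S\PP)\S

S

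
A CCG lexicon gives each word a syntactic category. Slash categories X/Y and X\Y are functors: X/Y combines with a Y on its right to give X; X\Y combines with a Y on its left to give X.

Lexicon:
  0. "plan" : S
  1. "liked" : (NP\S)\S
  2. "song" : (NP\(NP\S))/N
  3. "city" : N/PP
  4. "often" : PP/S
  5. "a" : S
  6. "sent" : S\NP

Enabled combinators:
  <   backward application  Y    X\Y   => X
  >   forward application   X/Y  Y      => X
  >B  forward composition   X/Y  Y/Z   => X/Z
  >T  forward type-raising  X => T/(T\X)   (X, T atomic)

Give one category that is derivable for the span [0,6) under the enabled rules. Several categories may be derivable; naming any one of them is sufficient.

[0,7] S   <
  [0,6] NP   <
    [0,2] NP\S   <
      [0,1] "plan" : S
      [1,2] "liked" : (NP\S)\S
    [2,6] NP\(NP\S)   >
      [2,3] "song" : (NP\(NP\S))/N
      [3,6] N   >
        [3,4] "city" : N/PP
        [4,6] PP   >
          [4,5] "often" : PP/S
          [5,6] "a" : S
  [6,7] "sent" : S\NP

NP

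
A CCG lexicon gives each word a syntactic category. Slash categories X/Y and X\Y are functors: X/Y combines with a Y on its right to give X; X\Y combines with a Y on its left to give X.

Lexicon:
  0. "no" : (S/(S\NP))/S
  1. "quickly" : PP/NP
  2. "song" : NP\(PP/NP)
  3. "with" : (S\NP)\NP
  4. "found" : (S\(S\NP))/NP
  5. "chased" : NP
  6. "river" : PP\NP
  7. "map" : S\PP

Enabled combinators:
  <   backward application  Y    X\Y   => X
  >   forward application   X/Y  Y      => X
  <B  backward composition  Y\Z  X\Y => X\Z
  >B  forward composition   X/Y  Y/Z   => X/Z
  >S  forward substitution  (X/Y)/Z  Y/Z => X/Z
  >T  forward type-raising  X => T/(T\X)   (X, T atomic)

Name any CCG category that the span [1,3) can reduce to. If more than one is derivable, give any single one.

NP

[0,8] S   >
  [0,6] S/(S\NP)   >
    [0,1] "no" : (S/(S\NP))/S
    [1,6] S   <
      [1,4] S\NP   <
        [1,3] NP   <
          [1,2] "quickly" : PP/NP
          [2,3] "song" : NP\(PP/NP)
        [3,4] "with" : (S\NP)\NP
      [4,6] S\(S\NP)   >
        [4,5] "found" : (S\(S\NP))/NP
        [5,6] "chased" : NP
  [6,8] S\NP   <B
    [6,7] "river" : PP\NP
    [7,8] "map" : S\PP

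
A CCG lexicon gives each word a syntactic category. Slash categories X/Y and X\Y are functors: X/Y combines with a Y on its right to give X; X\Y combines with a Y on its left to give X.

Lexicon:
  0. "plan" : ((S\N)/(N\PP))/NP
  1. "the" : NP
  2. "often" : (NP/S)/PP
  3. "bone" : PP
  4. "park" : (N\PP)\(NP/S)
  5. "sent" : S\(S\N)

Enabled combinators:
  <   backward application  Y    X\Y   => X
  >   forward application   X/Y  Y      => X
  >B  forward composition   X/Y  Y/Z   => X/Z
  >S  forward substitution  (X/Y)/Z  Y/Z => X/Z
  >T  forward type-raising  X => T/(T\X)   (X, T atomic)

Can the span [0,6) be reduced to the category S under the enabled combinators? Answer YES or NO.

YES

[0,6] S   <
  [0,5] S\N   >
    [0,2] (S\N)/(N\PP)   >
      [0,1] "plan" : ((S\N)/(N\PP))/NP
      [1,2] "the" : NP
    [2,5] N\PP   <
      [2,4] NP/S   >
        [2,3] "often" : (NP/S)/PP
        [3,4] "bone" : PP
      [4,5] "park" : (N\PP)\(NP/S)
  [5,6] "sent" : S\(S\N)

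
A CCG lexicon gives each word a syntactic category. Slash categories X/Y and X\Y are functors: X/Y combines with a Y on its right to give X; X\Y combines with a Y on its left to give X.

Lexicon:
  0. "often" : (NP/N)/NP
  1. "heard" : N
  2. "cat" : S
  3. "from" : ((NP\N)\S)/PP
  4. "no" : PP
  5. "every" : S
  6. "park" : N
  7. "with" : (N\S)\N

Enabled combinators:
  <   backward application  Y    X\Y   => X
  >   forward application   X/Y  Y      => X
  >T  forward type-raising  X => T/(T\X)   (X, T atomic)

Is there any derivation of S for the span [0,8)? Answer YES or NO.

(NP/N)/NP N S ((NP\N)\S)/PP PP S N (N\S)\N
CKY chart[0,8] = {N/(N\NP), NP, NP/(NP\NP), PP/(PP\NP), S/(S\NP)}; S ∉ chart

NO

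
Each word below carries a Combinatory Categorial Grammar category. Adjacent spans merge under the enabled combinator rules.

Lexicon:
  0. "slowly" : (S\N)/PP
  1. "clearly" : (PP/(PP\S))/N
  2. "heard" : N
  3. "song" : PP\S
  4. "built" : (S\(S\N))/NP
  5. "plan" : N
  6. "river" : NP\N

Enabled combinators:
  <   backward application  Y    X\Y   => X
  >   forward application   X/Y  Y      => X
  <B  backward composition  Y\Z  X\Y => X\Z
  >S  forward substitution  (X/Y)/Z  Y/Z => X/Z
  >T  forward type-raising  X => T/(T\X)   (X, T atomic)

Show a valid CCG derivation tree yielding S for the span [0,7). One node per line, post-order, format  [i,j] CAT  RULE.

[0,7] S   <
  [0,4] S\N   >
    [0,1] "slowly" : (S\N)/PP
    [1,4] PP   >
      [1,3] PP/(PP\S)   >
        [1,2] "clearly" : (PP/(PP\S))/N
        [2,3] "heard" : N
      [3,4] "song" : PP\S
  [4,7] S\(S\N)   >
    [4,5] "built" : (S\(S\N))/NP
    [5,7] NP   <
      [5,6] "plan" : N
      [6,7] "river" : NP\N

[0,1] (S\N)/PP  lex  "slowly"
[1,2] (PP/(PP\S))/N  lex  "clearly"
[2,3] N  lex  "heard"
[1,3] PP/(PP\S)  >  k=2
[3,4] PP\S  lex  "song"
[1,4] PP  >  k=3
[0,4] S\N  >  k=1
[4,5] (S\(S\N))/NP  lex  "built"
[5,6] N  lex  "plan"
[6,7] NP\N  lex  "river"
[5,7] NP  <  k=6
[4,7] S\(S\N)  >  k=5
[0,7] S  <  k=4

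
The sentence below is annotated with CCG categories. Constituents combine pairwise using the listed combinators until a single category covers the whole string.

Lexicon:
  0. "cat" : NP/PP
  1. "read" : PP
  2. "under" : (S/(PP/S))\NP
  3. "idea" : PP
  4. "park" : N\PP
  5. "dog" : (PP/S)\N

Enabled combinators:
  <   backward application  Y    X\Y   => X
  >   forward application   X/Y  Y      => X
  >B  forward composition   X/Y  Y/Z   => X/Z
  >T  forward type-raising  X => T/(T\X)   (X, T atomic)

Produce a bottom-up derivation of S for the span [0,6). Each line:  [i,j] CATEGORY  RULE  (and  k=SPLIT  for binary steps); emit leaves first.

[0,1] NP/PP  lex  "cat"
[1,2] PP  lex  "read"
[0,2] NP  >  k=1
[2,3] (S/(PP/S))\NP  lex  "under"
[0,3] S/(PP/S)  <  k=2
[3,4] PP  lex  "idea"
[3,4] N/(N\PP)  >T
[4,5] N\PP  lex  "park"
[3,5] N  >  k=4
[5,6] (PP/S)\N  lex  "dog"
[3,6] PP/S  <  k=5
[0,6] S  >  k=3

[0,6] S   >
  [0,3] S/(PP/S)   <
    [0,2] NP   >
      [0,1] "cat" : NP/PP
      [1,2] "read" : PP
    [2,3] "under" : (S/(PP/S))\NP
  [3,6] PP/S   <
    [3,5] N   >
      [3,4] N/(N\PP)   >T
        [3,4] "idea" : PP
      [4,5] "park" : N\PP
    [5,6] "dog" : (PP/S)\N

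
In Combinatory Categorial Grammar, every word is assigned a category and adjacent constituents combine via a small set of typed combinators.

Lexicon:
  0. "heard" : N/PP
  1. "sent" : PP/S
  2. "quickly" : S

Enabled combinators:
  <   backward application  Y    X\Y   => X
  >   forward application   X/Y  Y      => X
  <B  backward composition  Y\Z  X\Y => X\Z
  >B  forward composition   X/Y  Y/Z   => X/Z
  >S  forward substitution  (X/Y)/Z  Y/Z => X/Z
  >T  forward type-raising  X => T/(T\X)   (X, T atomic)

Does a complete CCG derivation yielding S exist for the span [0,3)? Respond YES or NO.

NO

N/PP PP/S S
CKY chart[0,3] = {N, N/(N\N), N/(PP\PP), N/(S\S), NP/(NP\N), PP/(PP\N), S/(S\N)}; S ∉ chart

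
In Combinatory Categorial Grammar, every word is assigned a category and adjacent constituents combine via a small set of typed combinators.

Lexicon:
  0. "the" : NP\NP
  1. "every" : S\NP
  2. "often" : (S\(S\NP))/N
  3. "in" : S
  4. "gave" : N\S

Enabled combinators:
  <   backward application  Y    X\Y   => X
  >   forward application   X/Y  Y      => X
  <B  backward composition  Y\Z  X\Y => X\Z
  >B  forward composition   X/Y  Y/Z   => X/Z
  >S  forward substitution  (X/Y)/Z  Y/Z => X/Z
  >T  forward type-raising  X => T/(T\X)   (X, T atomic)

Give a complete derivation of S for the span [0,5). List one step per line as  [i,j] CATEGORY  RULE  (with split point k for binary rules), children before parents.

[0,1] NP\NP  lex  "the"
[1,2] S\NP  lex  "every"
[0,2] S\NP  <B  k=1
[2,3] (S\(S\NP))/N  lex  "often"
[3,4] S  lex  "in"
[4,5] N\S  lex  "gave"
[3,5] N  <  k=4
[2,5] S\(S\NP)  >  k=3
[0,5] S  <  k=2

[0,5] S   <
  [0,2] S\NP   <B
    [0,1] "the" : NP\NP
    [1,2] "every" : S\NP
  [2,5] S\(S\NP)   >
    [2,3] "often" : (S\(S\NP))/N
    [3,5] N   <
      [3,4] "in" : S
      [4,5] "gave" : N\S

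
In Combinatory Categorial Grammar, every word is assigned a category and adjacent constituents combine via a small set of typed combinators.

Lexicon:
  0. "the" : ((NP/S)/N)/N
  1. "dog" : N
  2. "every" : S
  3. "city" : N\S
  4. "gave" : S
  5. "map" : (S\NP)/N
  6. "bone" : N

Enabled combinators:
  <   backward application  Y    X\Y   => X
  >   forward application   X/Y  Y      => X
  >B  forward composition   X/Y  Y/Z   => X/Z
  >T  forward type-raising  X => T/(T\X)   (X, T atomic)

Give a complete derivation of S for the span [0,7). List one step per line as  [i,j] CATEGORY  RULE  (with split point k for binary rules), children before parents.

[0,1] ((NP/S)/N)/N  lex  "the"
[1,2] N  lex  "dog"
[0,2] (NP/S)/N  >  k=1
[2,3] S  lex  "every"
[2,3] N/(N\S)  >T
[3,4] N\S  lex  "city"
[2,4] N  >  k=3
[0,4] NP/S  >  k=2
[4,5] S  lex  "gave"
[0,5] NP  >  k=4
[5,6] (S\NP)/N  lex  "map"
[6,7] N  lex  "bone"
[5,7] S\NP  >  k=6
[0,7] S  <  k=5

[0,7] S   <
  [0,5] NP   >
    [0,4] NP/S   >
      [0,2] (NP/S)/N   >
        [0,1] "the" : ((NP/S)/N)/N
        [1,2] "dog" : N
      [2,4] N   >
        [2,3] N/(N\S)   >T
          [2,3] "every" : S
        [3,4] "city" : N\S
    [4,5] "gave" : S
  [5,7] S\NP   >
    [5,6] "map" : (S\NP)/N
    [6,7] "bone" : N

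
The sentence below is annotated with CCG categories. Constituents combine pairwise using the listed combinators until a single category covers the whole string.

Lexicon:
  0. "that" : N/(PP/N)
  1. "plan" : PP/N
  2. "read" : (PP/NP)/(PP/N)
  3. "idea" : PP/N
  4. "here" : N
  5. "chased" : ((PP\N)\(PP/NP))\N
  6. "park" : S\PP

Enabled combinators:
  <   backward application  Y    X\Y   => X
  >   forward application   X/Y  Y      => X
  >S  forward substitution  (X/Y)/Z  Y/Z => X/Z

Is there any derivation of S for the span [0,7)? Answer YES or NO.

YES

[0,7] S   <
  [0,6] PP   <
    [0,2] N   >
      [0,1] "that" : N/(PP/N)
      [1,2] "plan" : PP/N
    [2,6] PP\N   <
      [2,4] PP/NP   >
        [2,3] "read" : (PP/NP)/(PP/N)
        [3,4] "idea" : PP/N
      [4,6] (PP\N)\(PP/NP)   <
        [4,5] "here" : N
        [5,6] "chased" : ((PP\N)\(PP/NP))\N
  [6,7] "park" : S\PP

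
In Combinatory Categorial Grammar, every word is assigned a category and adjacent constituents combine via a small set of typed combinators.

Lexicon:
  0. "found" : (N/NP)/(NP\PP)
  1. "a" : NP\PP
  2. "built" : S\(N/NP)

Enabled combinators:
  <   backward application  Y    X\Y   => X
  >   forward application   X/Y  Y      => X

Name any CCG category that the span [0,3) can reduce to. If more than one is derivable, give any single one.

[0,3] S   <
  [0,2] N/NP   >
    [0,1] "found" : (N/NP)/(NP\PP)
    [1,2] "a" : NP\PP
  [2,3] "built" : S\(N/NP)

S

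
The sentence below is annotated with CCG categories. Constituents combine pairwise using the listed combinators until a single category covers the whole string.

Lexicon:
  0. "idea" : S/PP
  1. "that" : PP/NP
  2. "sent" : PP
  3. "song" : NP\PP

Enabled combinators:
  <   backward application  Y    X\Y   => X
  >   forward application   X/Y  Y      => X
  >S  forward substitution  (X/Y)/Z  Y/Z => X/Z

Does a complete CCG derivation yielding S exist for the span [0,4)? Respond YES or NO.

[0,4] S   >
  [0,1] "idea" : S/PP
  [1,4] PP   >
    [1,2] "that" : PP/NP
    [2,4] NP   <
      [2,3] "sent" : PP
      [3,4] "song" : NP\PP

YES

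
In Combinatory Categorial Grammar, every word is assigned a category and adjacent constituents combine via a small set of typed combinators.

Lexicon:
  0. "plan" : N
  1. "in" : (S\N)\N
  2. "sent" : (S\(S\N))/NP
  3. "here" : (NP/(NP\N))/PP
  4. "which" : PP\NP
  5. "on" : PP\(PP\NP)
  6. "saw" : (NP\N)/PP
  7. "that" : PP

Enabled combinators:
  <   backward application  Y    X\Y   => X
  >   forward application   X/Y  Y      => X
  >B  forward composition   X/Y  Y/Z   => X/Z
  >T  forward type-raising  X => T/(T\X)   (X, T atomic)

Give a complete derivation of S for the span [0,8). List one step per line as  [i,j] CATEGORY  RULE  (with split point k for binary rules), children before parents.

[0,1] N  lex  "plan"
[1,2] (S\N)\N  lex  "in"
[0,2] S\N  <  k=1
[2,3] (S\(S\N))/NP  lex  "sent"
[3,4] (NP/(NP\N))/PP  lex  "here"
[4,5] PP\NP  lex  "which"
[5,6] PP\(PP\NP)  lex  "on"
[4,6] PP  <  k=5
[3,6] NP/(NP\N)  >  k=4
[6,7] (NP\N)/PP  lex  "saw"
[7,8] PP  lex  "that"
[6,8] NP\N  >  k=7
[3,8] NP  >  k=6
[2,8] S\(S\N)  >  k=3
[0,8] S  <  k=2

[0,8] S   <
  [0,2] S\N   <
    [0,1] "plan" : N
    [1,2] "in" : (S\N)\N
  [2,8] S\(S\N)   >
    [2,3] "sent" : (S\(S\N))/NP
    [3,8] NP   >
      [3,6] NP/(NP\N)   >
        [3,4] "here" : (NP/(NP\N))/PP
        [4,6] PP   <
          [4,5] "which" : PP\NP
          [5,6] "on" : PP\(PP\NP)
      [6,8] NP\N   >
        [6,7] "saw" : (NP\N)/PP
        [7,8] "that" : PP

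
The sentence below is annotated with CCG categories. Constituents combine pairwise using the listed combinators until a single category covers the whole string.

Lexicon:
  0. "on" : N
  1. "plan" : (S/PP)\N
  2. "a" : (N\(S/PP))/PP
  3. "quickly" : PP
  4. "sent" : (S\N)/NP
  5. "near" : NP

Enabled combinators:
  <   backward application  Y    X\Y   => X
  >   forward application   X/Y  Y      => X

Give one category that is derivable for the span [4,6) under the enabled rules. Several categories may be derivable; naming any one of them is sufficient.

[0,6] S   <
  [0,4] N   <
    [0,2] S/PP   <
      [0,1] "on" : N
      [1,2] "plan" : (S/PP)\N
    [2,4] N\(S/PP)   >
      [2,3] "a" : (N\(S/PP))/PP
      [3,4] "quickly" : PP
  [4,6] S\N   >
    [4,5] "sent" : (S\N)/NP
    [5,6] "near" : NP

S\N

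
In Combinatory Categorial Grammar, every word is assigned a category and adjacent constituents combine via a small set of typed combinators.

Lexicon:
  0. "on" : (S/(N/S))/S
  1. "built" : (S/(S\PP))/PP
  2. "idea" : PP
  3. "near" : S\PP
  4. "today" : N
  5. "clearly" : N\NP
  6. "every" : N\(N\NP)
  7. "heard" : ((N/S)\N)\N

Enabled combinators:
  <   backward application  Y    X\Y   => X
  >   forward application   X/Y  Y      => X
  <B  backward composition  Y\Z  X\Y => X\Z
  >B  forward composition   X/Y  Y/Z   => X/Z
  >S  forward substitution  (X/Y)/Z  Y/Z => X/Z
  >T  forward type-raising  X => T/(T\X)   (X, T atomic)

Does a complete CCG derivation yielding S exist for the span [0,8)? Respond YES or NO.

YES

[0,8] S   >
  [0,4] S/(N/S)   >
    [0,1] "on" : (S/(N/S))/S
    [1,4] S   >
      [1,3] S/(S\PP)   >
        [1,2] "built" : (S/(S\PP))/PP
        [2,3] "idea" : PP
      [3,4] "near" : S\PP
  [4,8] N/S   <
    [4,5] "today" : N
    [5,8] (N/S)\N   <
      [5,7] N   <
        [5,6] "clearly" : N\NP
        [6,7] "every" : N\(N\NP)
      [7,8] "heard" : ((N/S)\N)\N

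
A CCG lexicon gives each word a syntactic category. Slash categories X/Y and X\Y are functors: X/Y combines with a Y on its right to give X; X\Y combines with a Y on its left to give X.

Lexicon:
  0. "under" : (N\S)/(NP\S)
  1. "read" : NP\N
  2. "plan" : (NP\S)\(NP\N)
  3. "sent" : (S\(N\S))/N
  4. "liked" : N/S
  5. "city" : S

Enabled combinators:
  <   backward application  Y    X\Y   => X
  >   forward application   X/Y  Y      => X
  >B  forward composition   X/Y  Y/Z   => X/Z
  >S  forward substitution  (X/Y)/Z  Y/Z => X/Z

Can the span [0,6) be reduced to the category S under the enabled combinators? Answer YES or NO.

[0,6] S   <
  [0,3] N\S   >
    [0,1] "under" : (N\S)/(NP\S)
    [1,3] NP\S   <
      [1,2] "read" : NP\N
      [2,3] "plan" : (NP\S)\(NP\N)
  [3,6] S\(N\S)   >
    [3,4] "sent" : (S\(N\S))/N
    [4,6] N   >
      [4,5] "liked" : N/S
      [5,6] "city" : S

YES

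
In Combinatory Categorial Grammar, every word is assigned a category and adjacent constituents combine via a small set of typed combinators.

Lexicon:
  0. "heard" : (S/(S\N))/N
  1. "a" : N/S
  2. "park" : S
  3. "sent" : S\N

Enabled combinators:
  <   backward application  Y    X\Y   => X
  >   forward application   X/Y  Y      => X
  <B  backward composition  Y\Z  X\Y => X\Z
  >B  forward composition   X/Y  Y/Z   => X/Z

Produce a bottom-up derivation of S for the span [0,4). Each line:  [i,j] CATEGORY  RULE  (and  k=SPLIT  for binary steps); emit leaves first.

[0,1] (S/(S\N))/N  lex  "heard"
[1,2] N/S  lex  "a"
[2,3] S  lex  "park"
[1,3] N  >  k=2
[0,3] S/(S\N)  >  k=1
[3,4] S\N  lex  "sent"
[0,4] S  >  k=3

[0,4] S   >
  [0,3] S/(S\N)   >
    [0,1] "heard" : (S/(S\N))/N
    [1,3] N   >
      [1,2] "a" : N/S
      [2,3] "park" : S
  [3,4] "sent" : S\N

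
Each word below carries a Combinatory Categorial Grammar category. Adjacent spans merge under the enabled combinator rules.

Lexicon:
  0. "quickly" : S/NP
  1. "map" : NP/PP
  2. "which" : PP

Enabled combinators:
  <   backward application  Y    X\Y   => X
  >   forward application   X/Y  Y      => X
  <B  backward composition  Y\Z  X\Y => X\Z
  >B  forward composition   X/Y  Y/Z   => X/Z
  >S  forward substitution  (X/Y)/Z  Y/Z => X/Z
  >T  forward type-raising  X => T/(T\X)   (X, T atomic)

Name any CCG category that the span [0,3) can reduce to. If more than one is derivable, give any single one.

[0,3] S   >
  [0,2] S/PP   >B
    [0,1] "quickly" : S/NP
    [1,2] "map" : NP/PP
  [2,3] "which" : PP

S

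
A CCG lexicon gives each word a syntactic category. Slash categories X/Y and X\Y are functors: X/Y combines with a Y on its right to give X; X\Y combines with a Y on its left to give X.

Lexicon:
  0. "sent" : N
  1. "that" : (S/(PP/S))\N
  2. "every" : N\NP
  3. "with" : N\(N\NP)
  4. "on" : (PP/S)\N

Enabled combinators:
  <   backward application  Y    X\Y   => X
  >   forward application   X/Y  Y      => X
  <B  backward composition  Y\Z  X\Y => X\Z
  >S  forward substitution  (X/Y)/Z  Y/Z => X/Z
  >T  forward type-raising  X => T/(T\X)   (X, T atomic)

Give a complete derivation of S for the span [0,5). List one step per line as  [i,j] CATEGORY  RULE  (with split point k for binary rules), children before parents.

[0,1] N  lex  "sent"
[1,2] (S/(PP/S))\N  lex  "that"
[0,2] S/(PP/S)  <  k=1
[2,3] N\NP  lex  "every"
[3,4] N\(N\NP)  lex  "with"
[2,4] N  <  k=3
[4,5] (PP/S)\N  lex  "on"
[2,5] PP/S  <  k=4
[0,5] S  >  k=2

[0,5] S   >
  [0,2] S/(PP/S)   <
    [0,1] "sent" : N
    [1,2] "that" : (S/(PP/S))\N
  [2,5] PP/S   <
    [2,4] N   <
      [2,3] "every" : N\NP
      [3,4] "with" : N\(N\NP)
    [4,5] "on" : (PP/S)\N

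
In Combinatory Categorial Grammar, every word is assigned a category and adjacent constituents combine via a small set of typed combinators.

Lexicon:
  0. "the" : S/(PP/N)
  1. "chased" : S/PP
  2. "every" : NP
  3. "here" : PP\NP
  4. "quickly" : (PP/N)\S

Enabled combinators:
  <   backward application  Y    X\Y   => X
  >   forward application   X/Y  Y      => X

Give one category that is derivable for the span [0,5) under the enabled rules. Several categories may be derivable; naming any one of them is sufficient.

[0,5] S   >
  [0,1] "the" : S/(PP/N)
  [1,5] PP/N   <
    [1,4] S   >
      [1,2] "chased" : S/PP
      [2,4] PP   <
        [2,3] "every" : NP
        [3,4] "here" : PP\NP
    [4,5] "quickly" : (PP/N)\S

S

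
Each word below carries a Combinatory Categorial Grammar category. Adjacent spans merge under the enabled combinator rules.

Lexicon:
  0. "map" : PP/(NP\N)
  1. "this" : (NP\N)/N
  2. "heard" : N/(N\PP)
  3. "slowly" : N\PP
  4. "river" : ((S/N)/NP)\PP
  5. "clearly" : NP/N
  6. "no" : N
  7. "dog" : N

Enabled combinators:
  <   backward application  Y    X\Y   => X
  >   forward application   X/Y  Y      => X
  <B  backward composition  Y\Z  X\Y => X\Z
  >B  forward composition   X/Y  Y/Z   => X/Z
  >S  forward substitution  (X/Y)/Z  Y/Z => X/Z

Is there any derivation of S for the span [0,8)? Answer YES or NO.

[0,8] S   >
  [0,7] S/N   >
    [0,5] (S/N)/NP   <
      [0,4] PP   >
        [0,2] PP/N   >B
          [0,1] "map" : PP/(NP\N)
          [1,2] "this" : (NP\N)/N
        [2,4] N   >
          [2,3] "heard" : N/(N\PP)
          [3,4] "slowly" : N\PP
      [4,5] "river" : ((S/N)/NP)\PP
    [5,7] NP   >
      [5,6] "clearly" : NP/N
      [6,7] "no" : N
  [7,8] "dog" : N

YES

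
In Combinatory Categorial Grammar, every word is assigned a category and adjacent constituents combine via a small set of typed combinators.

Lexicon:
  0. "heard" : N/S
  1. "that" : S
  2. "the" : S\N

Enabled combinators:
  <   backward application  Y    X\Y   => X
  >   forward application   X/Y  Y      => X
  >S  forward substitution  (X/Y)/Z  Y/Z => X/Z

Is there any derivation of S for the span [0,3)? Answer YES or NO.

YES

[0,3] S   <
  [0,2] N   >
    [0,1] "heard" : N/S
    [1,2] "that" : S
  [2,3] "the" : S\N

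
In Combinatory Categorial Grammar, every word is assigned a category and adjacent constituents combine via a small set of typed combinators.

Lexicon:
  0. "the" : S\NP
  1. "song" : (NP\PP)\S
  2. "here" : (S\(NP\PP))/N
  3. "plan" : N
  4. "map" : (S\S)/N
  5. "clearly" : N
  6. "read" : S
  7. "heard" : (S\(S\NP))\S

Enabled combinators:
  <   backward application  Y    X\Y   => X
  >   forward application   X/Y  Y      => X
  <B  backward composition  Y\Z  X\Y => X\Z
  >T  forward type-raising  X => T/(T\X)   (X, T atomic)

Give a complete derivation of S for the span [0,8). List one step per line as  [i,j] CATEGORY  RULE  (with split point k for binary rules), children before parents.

[0,1] S\NP  lex  "the"
[1,2] (NP\PP)\S  lex  "song"
[2,3] (S\(NP\PP))/N  lex  "here"
[3,4] N  lex  "plan"
[2,4] S\(NP\PP)  >  k=3
[1,4] S\S  <B  k=2
[0,4] S\NP  <B  k=1
[4,5] (S\S)/N  lex  "map"
[5,6] N  lex  "clearly"
[4,6] S\S  >  k=5
[0,6] S\NP  <B  k=4
[6,7] S  lex  "read"
[7,8] (S\(S\NP))\S  lex  "heard"
[6,8] S\(S\NP)  <  k=7
[0,8] S  <  k=6

[0,8] S   <
  [0,6] S\NP   <B
    [0,4] S\NP   <B
      [0,1] "the" : S\NP
      [1,4] S\S   <B
        [1,2] "song" : (NP\PP)\S
        [2,4] S\(NP\PP)   >
          [2,3] "here" : (S\(NP\PP))/N
          [3,4] "plan" : N
    [4,6] S\S   >
      [4,5] "map" : (S\S)/N
      [5,6] "clearly" : N
  [6,8] S\(S\NP)   <
    [6,7] "read" : S
    [7,8] "heard" : (S\(S\NP))\S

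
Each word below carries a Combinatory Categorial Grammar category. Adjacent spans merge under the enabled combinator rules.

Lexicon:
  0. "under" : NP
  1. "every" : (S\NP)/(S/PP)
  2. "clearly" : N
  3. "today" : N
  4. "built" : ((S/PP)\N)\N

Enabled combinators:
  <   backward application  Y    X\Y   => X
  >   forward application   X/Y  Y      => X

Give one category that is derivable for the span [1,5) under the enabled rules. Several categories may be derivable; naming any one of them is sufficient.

S\NP

[0,5] S   <
  [0,1] "under" : NP
  [1,5] S\NP   >
    [1,2] "every" : (S\NP)/(S/PP)
    [2,5] S/PP   <
      [2,3] "clearly" : N
      [3,5] (S/PP)\N   <
        [3,4] "today" : N
        [4,5] "built" : ((S/PP)\N)\N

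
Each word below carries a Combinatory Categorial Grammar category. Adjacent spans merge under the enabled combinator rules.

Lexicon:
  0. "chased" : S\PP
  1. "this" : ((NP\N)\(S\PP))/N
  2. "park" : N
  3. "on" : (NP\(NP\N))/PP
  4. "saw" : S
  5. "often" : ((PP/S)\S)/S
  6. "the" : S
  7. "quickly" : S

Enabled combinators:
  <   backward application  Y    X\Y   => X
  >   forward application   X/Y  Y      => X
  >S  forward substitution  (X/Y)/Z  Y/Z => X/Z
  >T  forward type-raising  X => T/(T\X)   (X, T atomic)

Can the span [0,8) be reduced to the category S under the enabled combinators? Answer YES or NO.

S\PP ((NP\N)\(S\PP))/N N (NP\(NP\N))/PP S ((PP/S)\S)/S S S
CKY chart[0,8] = {N/(N\NP), NP, NP/(NP\NP), PP/(PP\NP), S/(S\NP)}; S ∉ chart

NO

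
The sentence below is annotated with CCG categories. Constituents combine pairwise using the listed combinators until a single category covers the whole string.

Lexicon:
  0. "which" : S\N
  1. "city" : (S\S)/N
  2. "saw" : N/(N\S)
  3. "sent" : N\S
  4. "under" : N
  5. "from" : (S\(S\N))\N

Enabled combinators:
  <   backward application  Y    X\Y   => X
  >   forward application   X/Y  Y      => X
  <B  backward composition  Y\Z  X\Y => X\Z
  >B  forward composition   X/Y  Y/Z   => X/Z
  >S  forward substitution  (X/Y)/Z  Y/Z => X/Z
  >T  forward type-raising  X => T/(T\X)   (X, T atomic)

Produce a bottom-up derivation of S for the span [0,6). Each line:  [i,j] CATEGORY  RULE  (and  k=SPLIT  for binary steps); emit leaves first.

[0,1] S\N  lex  "which"
[1,2] (S\S)/N  lex  "city"
[2,3] N/(N\S)  lex  "saw"
[3,4] N\S  lex  "sent"
[2,4] N  >  k=3
[1,4] S\S  >  k=2
[0,4] S\N  <B  k=1
[4,5] N  lex  "under"
[5,6] (S\(S\N))\N  lex  "from"
[4,6] S\(S\N)  <  k=5
[0,6] S  <  k=4

[0,6] S   <
  [0,4] S\N   <B
    [0,1] "which" : S\N
    [1,4] S\S   >
      [1,2] "city" : (S\S)/N
      [2,4] N   >
        [2,3] "saw" : N/(N\S)
        [3,4] "sent" : N\S
  [4,6] S\(S\N)   <
    [4,5] "under" : N
    [5,6] "from" : (S\(S\N))\N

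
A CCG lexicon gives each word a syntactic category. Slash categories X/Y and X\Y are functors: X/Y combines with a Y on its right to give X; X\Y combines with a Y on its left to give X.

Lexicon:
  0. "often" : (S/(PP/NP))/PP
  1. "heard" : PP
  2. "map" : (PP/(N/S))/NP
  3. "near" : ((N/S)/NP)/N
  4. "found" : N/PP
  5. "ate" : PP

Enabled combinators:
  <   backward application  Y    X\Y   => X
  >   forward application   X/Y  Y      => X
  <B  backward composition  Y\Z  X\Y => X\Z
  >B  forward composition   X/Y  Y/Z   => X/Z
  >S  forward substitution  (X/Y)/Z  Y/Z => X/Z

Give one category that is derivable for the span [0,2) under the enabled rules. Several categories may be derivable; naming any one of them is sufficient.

S/(PP/NP)

[0,6] S   >
  [0,2] S/(PP/NP)   >
    [0,1] "often" : (S/(PP/NP))/PP
    [1,2] "heard" : PP
  [2,6] PP/NP   >S
    [2,3] "map" : (PP/(N/S))/NP
    [3,6] (N/S)/NP   >
      [3,4] "near" : ((N/S)/NP)/N
      [4,6] N   >
        [4,5] "found" : N/PP
        [5,6] "ate" : PP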